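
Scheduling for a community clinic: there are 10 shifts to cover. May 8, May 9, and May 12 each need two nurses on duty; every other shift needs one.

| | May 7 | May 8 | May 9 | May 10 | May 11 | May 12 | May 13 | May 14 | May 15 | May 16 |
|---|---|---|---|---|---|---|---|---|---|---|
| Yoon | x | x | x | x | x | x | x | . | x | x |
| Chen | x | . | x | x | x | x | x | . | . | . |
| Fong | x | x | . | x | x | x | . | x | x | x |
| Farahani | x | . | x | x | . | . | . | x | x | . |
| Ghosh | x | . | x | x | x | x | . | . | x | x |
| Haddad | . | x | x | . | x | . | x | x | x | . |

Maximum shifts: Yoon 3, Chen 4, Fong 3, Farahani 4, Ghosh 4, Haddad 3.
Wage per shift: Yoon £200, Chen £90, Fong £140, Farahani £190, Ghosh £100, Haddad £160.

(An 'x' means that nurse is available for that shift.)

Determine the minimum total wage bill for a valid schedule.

Picking the cheapest available nurse for each shift independently would cost £1380, but that ignores the shift limits.
An optimal schedule: May 7→Chen, May 8→Fong+Haddad, May 9→Ghosh+Haddad, May 10→Chen, May 11→Chen, May 12→Ghosh+Fong, May 13→Chen, May 14→Fong, May 15→Ghosh, May 16→Ghosh.
Total: 90 + 140 + 160 + 100 + 160 + 90 + 90 + 100 + 140 + 90 + 140 + 100 + 100 = £1500.

£1500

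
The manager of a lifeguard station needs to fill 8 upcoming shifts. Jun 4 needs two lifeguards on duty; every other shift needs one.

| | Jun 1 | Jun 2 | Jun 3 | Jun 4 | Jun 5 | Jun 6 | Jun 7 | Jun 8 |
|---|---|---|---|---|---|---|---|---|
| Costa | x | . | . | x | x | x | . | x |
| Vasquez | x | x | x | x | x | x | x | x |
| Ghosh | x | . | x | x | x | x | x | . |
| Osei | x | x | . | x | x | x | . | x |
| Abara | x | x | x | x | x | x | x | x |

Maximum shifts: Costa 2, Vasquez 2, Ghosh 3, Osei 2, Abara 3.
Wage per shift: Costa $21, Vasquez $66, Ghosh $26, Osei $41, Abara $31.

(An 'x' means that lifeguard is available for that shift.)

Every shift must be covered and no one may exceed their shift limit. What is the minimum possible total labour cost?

$254

Picking the cheapest available lifeguard for each shift independently would cost $214, but that ignores the shift limits.
An optimal schedule: Jun 1→Costa, Jun 2→Abara, Jun 3→Ghosh, Jun 4→Abara+Osei, Jun 5→Ghosh, Jun 6→Abara, Jun 7→Ghosh, Jun 8→Costa.
Total: 21 + 31 + 26 + 31 + 41 + 26 + 31 + 26 + 21 = $254.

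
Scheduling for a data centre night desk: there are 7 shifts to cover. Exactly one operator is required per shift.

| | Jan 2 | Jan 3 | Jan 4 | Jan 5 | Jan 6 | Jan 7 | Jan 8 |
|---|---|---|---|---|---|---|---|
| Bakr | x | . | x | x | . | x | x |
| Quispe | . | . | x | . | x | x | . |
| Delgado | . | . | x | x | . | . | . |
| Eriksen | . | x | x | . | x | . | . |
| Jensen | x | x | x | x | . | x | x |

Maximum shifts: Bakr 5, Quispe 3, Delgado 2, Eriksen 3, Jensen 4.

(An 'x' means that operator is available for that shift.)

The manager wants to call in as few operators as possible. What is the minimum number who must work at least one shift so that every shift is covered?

7 slots to fill and no one can take more than 5, so at least ⌈7/5⌉ = 2 operators are needed.
Bakr and Eriksen alone can cover everything: Jan 2→Bakr, Jan 3→Eriksen, Jan 4→Bakr, Jan 5→Bakr, Jan 6→Eriksen, Jan 7→Bakr, Jan 8→Bakr.

2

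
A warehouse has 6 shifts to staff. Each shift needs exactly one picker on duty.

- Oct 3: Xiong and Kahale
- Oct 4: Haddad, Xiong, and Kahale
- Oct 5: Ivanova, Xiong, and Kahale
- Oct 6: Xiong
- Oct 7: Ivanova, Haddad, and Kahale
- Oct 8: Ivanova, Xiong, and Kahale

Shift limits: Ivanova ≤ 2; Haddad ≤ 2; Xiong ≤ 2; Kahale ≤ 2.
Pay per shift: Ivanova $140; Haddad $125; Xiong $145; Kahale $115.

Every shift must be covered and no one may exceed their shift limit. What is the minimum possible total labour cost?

$765

Oct 6 can only be covered by Xiong, so that assignment is forced.
Picking the cheapest available picker for each shift independently would cost $720, but that ignores the shift limits.
An optimal schedule: Oct 3→Kahale, Oct 4→Haddad, Oct 5→Kahale, Oct 6→Xiong, Oct 7→Haddad, Oct 8→Ivanova.
Total: 115 + 125 + 115 + 145 + 125 + 140 = $765.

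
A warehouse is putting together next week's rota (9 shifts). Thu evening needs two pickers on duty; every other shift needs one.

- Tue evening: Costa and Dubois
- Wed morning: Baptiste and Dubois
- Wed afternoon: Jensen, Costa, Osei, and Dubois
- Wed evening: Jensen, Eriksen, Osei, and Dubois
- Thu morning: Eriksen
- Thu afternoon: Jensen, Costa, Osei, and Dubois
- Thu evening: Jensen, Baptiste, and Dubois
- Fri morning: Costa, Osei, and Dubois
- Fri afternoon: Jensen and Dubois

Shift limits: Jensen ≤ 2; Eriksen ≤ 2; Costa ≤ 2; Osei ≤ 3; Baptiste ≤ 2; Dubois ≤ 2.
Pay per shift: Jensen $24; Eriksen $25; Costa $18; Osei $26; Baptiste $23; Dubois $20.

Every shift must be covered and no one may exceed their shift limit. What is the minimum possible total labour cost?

$220

Thu morning can only be covered by Eriksen, so that assignment is forced.
Picking the cheapest available picker for each shift independently would cost $200, but that ignores the shift limits.
An optimal schedule: Tue evening→Costa, Wed morning→Baptiste, Wed afternoon→Jensen, Wed evening→Eriksen, Thu morning→Eriksen, Thu afternoon→Jensen, Thu evening→Dubois+Baptiste, Fri morning→Costa, Fri afternoon→Dubois.
Total: 18 + 23 + 24 + 25 + 25 + 24 + 20 + 23 + 18 + 20 = $220.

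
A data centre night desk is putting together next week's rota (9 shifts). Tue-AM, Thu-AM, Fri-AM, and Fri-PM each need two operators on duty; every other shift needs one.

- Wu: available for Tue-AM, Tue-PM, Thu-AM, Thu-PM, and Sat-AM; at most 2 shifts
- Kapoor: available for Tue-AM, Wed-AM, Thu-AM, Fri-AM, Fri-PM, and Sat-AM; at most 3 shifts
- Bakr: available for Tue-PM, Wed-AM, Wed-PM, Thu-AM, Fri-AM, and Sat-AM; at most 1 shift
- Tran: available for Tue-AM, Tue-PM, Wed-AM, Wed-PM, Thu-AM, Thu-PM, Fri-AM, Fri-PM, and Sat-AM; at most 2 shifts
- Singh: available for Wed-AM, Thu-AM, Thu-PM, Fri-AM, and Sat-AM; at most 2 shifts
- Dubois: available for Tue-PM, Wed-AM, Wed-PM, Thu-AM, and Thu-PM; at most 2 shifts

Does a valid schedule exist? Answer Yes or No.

No

Total capacity is 2+3+1+2+2+2 = 12 but 13 worker-slots are needed — infeasible.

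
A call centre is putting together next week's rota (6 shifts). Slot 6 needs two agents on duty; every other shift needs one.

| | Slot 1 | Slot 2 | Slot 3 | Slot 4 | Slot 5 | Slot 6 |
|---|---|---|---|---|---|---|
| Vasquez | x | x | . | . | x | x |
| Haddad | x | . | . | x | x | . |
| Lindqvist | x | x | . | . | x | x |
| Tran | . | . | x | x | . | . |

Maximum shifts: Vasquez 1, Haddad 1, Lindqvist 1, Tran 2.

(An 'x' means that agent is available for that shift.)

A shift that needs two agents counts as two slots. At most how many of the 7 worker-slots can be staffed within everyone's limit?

Total capacity across all agents is 1+1+1+2 = 5, and 7 slots are needed, so at most 5 can be filled.
An assignment achieving 5: Slot 1→Haddad, Slot 2→Vasquez, Slot 3→Tran, Slot 4→Tran, Slot 6→Lindqvist.
Loads: Vasquez 1/1, Haddad 1/1, Lindqvist 1/1, Tran 2/2.

5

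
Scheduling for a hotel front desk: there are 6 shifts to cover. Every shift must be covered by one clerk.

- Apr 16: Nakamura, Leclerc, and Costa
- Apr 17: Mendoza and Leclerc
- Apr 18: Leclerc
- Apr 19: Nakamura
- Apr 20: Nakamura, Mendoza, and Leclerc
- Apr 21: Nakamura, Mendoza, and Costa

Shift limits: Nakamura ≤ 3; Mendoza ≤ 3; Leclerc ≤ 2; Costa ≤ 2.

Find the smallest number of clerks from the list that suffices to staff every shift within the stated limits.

6 slots to fill and no one can take more than 3, so at least ⌈6/3⌉ = 2 clerks are needed.
No set of 2 clerks can cover every shift (each such set leaves at least one shift with no one available or exceeds a cap).
Nakamura, Mendoza, and Leclerc alone can cover everything: Apr 16→Nakamura, Apr 17→Mendoza, Apr 18→Leclerc, Apr 19→Nakamura, Apr 20→Mendoza, Apr 21→Nakamura.

3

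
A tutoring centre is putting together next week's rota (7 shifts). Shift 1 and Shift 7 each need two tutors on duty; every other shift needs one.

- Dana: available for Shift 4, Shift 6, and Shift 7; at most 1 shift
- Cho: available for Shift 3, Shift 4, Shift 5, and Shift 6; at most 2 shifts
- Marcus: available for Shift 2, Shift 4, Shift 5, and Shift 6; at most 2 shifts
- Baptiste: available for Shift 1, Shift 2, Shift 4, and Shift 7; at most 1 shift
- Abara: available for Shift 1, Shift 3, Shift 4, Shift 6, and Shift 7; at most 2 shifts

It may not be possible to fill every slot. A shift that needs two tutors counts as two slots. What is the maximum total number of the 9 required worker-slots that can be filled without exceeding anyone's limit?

8

Total capacity across all tutors is 1+2+2+1+2 = 8, and 9 slots are needed, so at most 8 can be filled.
An assignment achieving 8: Shift 1→Baptiste+Abara, Shift 2→Marcus, Shift 3→Cho, Shift 5→Cho, Shift 6→Marcus, Shift 7→Dana+Abara.
Loads: Dana 1/1, Cho 2/2, Marcus 2/2, Baptiste 1/1, Abara 2/2.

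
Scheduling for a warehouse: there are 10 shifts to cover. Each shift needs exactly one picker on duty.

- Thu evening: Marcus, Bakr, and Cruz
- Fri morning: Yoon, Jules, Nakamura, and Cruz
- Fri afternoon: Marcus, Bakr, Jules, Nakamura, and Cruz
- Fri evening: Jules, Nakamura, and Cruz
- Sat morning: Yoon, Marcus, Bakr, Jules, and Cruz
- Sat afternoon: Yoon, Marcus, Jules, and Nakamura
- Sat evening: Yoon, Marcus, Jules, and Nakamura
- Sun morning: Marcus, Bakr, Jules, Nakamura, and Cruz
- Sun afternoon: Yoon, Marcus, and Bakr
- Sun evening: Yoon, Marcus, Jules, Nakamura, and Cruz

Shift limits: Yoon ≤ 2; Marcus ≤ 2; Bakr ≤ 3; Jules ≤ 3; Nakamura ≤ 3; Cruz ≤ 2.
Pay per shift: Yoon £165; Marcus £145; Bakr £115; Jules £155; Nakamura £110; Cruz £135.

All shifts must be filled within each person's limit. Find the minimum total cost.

£1235

Picking the cheapest available picker for each shift independently would cost £1115, but that ignores the shift limits.
An optimal schedule: Thu evening→Bakr, Fri morning→Nakamura, Fri afternoon→Bakr, Fri evening→Nakamura, Sat morning→Cruz, Sat afternoon→Nakamura, Sat evening→Marcus, Sun morning→Cruz, Sun afternoon→Bakr, Sun evening→Marcus.
Total: 115 + 110 + 115 + 110 + 135 + 110 + 145 + 135 + 115 + 145 = £1235.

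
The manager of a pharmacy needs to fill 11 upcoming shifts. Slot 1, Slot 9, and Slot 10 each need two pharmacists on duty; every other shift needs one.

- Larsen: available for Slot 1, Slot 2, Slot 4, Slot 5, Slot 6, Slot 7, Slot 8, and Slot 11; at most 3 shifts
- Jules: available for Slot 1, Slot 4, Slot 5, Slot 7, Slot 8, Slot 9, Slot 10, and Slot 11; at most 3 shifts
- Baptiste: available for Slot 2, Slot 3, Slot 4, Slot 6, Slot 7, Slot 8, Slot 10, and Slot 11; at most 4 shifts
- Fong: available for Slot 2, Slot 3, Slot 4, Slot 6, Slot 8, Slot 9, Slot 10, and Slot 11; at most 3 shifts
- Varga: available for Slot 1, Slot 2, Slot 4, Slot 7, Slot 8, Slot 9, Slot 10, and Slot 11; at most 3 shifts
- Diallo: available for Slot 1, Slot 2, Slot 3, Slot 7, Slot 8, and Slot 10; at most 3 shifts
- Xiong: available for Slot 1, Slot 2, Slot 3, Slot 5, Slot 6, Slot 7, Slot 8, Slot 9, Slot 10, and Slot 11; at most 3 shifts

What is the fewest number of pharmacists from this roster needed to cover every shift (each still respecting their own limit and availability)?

5

14 slots to fill and no one can take more than 4, so at least ⌈14/4⌉ = 4 pharmacists are needed.
Any 4 pharmacists together have capacity at most 4+3+3+3 = 13 < 14 slots, so 4 can never suffice.
Larsen, Jules, Baptiste, Fong, and Varga alone can cover everything: Slot 1→Larsen+Jules, Slot 2→Baptiste, Slot 3→Baptiste, Slot 4→Baptiste, Slot 5→Larsen, Slot 6→Larsen, Slot 7→Jules, Slot 8→Baptiste, Slot 9→Jules+Fong, Slot 10→Fong+Varga, Slot 11→Fong.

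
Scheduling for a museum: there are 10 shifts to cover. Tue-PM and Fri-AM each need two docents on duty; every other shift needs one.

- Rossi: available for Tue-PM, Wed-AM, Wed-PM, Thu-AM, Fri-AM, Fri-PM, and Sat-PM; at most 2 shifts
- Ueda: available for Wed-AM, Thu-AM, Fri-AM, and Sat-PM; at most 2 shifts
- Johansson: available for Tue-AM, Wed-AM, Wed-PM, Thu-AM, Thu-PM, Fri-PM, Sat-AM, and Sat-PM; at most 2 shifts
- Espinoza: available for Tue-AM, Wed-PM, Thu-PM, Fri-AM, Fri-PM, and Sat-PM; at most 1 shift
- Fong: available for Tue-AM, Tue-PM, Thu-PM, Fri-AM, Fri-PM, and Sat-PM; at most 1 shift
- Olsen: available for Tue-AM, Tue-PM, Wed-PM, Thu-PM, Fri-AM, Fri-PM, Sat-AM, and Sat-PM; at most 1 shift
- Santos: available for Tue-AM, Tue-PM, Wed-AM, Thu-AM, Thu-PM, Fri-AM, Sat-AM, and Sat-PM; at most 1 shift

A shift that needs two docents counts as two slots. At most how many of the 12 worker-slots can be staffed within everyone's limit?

10

Total capacity across all docents is 2+2+2+1+1+1+1 = 10, and 12 slots are needed, so at most 10 can be filled.
An assignment achieving 10: Tue-AM→Espinoza, Tue-PM→Rossi+Fong, Wed-AM→Rossi, Wed-PM→Johansson, Thu-AM→Ueda, Thu-PM→Olsen, Fri-AM→Ueda+Santos, Sat-AM→Johansson.
Loads: Rossi 2/2, Ueda 2/2, Johansson 2/2, Espinoza 1/1, Fong 1/1, Olsen 1/1, Santos 1/1.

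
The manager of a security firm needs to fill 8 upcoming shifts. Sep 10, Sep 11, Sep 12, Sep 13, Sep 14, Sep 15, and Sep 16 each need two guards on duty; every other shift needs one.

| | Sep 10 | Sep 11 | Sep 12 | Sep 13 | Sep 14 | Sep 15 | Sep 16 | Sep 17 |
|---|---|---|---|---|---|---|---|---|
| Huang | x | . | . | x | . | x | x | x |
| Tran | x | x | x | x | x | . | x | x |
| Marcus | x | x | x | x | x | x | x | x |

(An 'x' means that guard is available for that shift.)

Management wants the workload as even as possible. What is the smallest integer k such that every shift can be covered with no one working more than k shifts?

5

With 3 guards and 15 worker-slots to fill, someone must work at least ⌈15/3⌉ = 5 shifts, so k ≥ 5.
k = 5 works: Sep 10→Huang+Tran, Sep 11→Tran+Marcus, Sep 12→Tran+Marcus, Sep 13→Huang+Tran, Sep 14→Tran+Marcus, Sep 15→Huang+Marcus, Sep 16→Huang+Marcus, Sep 17→Huang.
Loads: Huang 5, Tran 5, Marcus 5 — all ≤ 5.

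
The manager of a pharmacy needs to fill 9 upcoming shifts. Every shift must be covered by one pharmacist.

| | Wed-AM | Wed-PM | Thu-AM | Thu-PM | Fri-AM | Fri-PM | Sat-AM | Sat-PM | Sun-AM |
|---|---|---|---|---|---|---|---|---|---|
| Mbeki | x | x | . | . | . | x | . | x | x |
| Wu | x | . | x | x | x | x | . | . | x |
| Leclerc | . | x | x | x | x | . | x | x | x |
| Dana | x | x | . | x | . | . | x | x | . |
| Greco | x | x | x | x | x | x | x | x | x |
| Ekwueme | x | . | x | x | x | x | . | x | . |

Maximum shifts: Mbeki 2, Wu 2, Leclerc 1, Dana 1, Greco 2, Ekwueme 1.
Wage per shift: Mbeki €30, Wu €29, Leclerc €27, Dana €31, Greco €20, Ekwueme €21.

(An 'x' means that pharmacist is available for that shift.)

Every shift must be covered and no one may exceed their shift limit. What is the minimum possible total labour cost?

Picking the cheapest available pharmacist for each shift independently would cost €180, but that ignores the shift limits.
An optimal schedule: Wed-AM→Dana, Wed-PM→Mbeki, Thu-AM→Wu, Thu-PM→Greco, Fri-AM→Wu, Fri-PM→Mbeki, Sat-AM→Leclerc, Sat-PM→Ekwueme, Sun-AM→Greco.
Total: 31 + 30 + 29 + 20 + 29 + 30 + 27 + 21 + 20 = €237.

€237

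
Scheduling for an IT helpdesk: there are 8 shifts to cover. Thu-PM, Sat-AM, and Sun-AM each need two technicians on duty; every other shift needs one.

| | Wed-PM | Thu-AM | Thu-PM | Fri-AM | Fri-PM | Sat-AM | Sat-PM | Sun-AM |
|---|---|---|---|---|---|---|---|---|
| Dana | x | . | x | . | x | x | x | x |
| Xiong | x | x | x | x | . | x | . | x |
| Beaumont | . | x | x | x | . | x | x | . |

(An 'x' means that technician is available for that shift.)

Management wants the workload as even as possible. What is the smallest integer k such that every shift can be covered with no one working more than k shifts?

With 3 technicians and 11 worker-slots to fill, someone must work at least ⌈11/3⌉ = 4 shifts, so k ≥ 4.
k = 4 works: Wed-PM→Dana, Thu-AM→Xiong, Thu-PM→Dana+Beaumont, Fri-AM→Xiong, Fri-PM→Dana, Sat-AM→Xiong+Beaumont, Sat-PM→Beaumont, Sun-AM→Dana+Xiong.
Loads: Dana 4, Xiong 4, Beaumont 3 — all ≤ 4.

4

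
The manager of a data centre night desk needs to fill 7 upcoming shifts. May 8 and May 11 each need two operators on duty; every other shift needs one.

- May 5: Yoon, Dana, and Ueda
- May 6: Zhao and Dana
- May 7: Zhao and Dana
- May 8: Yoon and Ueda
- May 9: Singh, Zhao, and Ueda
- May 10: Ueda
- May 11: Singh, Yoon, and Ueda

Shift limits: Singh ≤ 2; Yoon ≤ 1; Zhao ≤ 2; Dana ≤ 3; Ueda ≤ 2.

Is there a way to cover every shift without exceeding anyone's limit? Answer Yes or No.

Total capacity is 10 and 9 slots are needed, so capacity alone doesn't rule it out.
Shifts {May 8, May 10, May 11} need 5 worker-slots in total, but the operators available for any of those shifts (Singh, Yoon, and Ueda) can supply at most 4 among them. So no valid schedule exists.

No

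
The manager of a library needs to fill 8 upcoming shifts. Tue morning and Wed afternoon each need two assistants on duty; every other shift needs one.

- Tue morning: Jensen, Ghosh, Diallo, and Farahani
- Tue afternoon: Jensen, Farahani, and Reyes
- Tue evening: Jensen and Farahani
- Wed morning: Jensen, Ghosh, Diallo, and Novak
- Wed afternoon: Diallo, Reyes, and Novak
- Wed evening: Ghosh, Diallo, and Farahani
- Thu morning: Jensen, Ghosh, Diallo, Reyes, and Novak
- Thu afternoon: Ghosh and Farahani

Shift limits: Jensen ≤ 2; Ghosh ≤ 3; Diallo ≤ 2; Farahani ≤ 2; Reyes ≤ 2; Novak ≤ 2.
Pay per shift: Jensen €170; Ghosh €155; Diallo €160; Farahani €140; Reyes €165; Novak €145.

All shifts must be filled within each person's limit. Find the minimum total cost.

€1520

Picking the cheapest available assistant for each shift independently would cost €1450, but that ignores the shift limits.
An optimal schedule: Tue morning→Ghosh+Diallo, Tue afternoon→Reyes, Tue evening→Farahani, Wed morning→Novak, Wed afternoon→Novak+Diallo, Wed evening→Ghosh, Thu morning→Ghosh, Thu afternoon→Farahani.
Total: 155 + 160 + 165 + 140 + 145 + 145 + 160 + 155 + 155 + 140 = €1520.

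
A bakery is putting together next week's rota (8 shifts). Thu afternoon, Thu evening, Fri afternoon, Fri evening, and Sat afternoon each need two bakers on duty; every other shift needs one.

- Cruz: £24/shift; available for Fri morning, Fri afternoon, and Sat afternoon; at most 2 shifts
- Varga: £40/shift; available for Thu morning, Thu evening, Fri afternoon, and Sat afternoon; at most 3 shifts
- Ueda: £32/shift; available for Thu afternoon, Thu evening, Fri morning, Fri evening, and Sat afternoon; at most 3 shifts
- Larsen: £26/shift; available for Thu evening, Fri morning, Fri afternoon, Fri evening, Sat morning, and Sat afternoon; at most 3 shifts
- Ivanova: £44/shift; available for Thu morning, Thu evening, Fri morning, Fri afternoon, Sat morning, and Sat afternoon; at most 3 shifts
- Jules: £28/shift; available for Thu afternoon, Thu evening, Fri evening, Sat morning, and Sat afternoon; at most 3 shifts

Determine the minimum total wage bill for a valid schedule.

£386

Thu afternoon can only be covered by Ueda and Jules, so that assignment is forced.
Picking the cheapest available baker for each shift independently would cost £358, but that ignores the shift limits.
An optimal schedule: Thu morning→Varga, Thu afternoon→Jules+Ueda, Thu evening→Jules+Ueda, Fri morning→Cruz, Fri afternoon→Cruz+Larsen, Fri evening→Larsen+Jules, Sat morning→Larsen, Sat afternoon→Ueda+Varga.
Total: 40 + 28 + 32 + 28 + 32 + 24 + 24 + 26 + 26 + 28 + 26 + 32 + 40 = £386.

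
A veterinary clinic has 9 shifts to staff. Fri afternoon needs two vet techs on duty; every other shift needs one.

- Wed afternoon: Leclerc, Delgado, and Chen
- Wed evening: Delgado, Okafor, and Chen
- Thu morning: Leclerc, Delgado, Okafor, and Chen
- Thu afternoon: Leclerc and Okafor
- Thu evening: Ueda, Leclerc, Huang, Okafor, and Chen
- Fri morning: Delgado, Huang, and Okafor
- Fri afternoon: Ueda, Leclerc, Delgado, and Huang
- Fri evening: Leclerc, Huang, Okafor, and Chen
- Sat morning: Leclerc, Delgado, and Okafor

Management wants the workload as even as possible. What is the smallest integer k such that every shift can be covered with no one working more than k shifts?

With 6 vet techs and 10 worker-slots to fill, someone must work at least ⌈10/6⌉ = 2 shifts, so k ≥ 2.
k = 2 works: Wed afternoon→Leclerc, Wed evening→Delgado, Thu morning→Okafor, Thu afternoon→Leclerc, Thu evening→Ueda, Fri morning→Delgado, Fri afternoon→Ueda+Huang, Fri evening→Huang, Sat morning→Okafor.
Loads: Ueda 2, Leclerc 2, Delgado 2, Huang 2, Okafor 2, Chen 0 — all ≤ 2.

2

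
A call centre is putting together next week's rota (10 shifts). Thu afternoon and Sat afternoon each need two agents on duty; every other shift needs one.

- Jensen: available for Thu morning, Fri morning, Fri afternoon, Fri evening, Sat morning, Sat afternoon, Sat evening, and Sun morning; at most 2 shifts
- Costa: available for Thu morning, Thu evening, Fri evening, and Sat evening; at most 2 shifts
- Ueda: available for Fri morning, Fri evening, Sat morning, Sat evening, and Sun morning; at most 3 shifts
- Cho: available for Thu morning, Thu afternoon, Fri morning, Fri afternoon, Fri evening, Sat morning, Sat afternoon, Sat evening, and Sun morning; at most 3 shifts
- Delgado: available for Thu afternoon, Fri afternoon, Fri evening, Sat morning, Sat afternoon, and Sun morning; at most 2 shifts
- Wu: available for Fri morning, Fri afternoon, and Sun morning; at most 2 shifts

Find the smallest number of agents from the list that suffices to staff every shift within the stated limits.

12 slots to fill and no one can take more than 3, so at least ⌈12/3⌉ = 4 agents are needed.
Any 4 agents together have capacity at most 3+3+2+2 = 10 < 12 slots, so 4 can never suffice.
Jensen, Costa, Ueda, Cho, and Delgado alone can cover everything: Thu morning→Jensen, Thu afternoon→Cho+Delgado, Thu evening→Costa, Fri morning→Jensen, Fri afternoon→Cho, Fri evening→Ueda, Sat morning→Ueda, Sat afternoon→Cho+Delgado, Sat evening→Costa, Sun morning→Ueda.

5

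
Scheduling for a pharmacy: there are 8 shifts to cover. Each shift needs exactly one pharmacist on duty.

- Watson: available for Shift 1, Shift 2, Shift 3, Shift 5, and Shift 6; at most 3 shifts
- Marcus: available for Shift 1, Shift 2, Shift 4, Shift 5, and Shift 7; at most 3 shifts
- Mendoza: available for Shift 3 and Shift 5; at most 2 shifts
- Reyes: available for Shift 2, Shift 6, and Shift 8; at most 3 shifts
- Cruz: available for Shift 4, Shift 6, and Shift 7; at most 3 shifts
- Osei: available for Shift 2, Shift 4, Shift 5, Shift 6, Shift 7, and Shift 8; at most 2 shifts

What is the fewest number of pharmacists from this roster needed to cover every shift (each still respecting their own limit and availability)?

3

8 slots to fill and no one can take more than 3, so at least ⌈8/3⌉ = 3 pharmacists are needed.
Watson, Marcus, and Reyes alone can cover everything: Shift 1→Watson, Shift 2→Marcus, Shift 3→Watson, Shift 4→Marcus, Shift 5→Watson, Shift 6→Reyes, Shift 7→Marcus, Shift 8→Reyes.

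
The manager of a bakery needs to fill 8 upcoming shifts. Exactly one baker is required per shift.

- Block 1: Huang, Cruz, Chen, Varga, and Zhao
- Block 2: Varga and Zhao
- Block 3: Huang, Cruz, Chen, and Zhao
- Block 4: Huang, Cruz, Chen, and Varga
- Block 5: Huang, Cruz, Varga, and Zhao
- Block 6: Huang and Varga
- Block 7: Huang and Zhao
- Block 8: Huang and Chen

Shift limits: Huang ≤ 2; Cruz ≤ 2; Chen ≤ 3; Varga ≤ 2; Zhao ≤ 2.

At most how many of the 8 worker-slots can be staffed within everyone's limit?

8

Total capacity across all bakers is 2+2+3+2+2 = 11, and 8 slots are needed, so at most 8 can be filled.
An assignment achieving 8: Block 1→Chen, Block 2→Varga, Block 3→Cruz, Block 4→Cruz, Block 5→Varga, Block 6→Huang, Block 7→Huang, Block 8→Chen.
Loads: Huang 2/2, Cruz 2/2, Chen 2/3, Varga 2/2, Zhao 0/2.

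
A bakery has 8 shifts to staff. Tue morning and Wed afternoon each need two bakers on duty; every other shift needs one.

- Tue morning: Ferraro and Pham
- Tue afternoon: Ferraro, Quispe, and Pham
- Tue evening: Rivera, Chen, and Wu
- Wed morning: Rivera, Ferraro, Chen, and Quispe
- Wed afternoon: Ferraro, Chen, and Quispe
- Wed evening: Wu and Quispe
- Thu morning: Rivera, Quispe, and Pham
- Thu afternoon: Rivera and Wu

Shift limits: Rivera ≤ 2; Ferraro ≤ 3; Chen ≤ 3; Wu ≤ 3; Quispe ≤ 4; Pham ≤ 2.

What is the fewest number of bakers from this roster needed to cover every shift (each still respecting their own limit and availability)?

10 slots to fill and no one can take more than 4, so at least ⌈10/4⌉ = 3 bakers are needed.
Shifts {Tue morning, Wed afternoon, Thu afternoon} need 5 slots, but among the bakers available for them (Rivera, Ferraro, Chen, Wu, Quispe, and Pham) any 3 together supply at most 4. So 3 bakers are not enough.
Rivera, Ferraro, Quispe, and Pham alone can cover everything: Tue morning→Ferraro+Pham, Tue afternoon→Ferraro, Tue evening→Rivera, Wed morning→Quispe, Wed afternoon→Ferraro+Quispe, Wed evening→Quispe, Thu morning→Quispe, Thu afternoon→Rivera.

4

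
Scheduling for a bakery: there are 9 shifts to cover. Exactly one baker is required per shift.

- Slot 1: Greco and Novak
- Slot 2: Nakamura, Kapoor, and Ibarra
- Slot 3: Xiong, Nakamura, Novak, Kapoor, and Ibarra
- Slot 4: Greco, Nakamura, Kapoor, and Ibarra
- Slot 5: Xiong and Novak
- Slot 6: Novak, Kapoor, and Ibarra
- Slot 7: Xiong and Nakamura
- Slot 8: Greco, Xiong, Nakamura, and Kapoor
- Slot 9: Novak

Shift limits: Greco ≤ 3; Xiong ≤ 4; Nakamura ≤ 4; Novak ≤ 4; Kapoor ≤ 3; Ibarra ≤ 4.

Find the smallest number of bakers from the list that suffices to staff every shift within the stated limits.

9 slots to fill and no one can take more than 4, so at least ⌈9/4⌉ = 3 bakers are needed.
Greco, Nakamura, and Novak alone can cover everything: Slot 1→Greco, Slot 2→Nakamura, Slot 3→Nakamura, Slot 4→Greco, Slot 5→Novak, Slot 6→Novak, Slot 7→Nakamura, Slot 8→Greco, Slot 9→Novak.

3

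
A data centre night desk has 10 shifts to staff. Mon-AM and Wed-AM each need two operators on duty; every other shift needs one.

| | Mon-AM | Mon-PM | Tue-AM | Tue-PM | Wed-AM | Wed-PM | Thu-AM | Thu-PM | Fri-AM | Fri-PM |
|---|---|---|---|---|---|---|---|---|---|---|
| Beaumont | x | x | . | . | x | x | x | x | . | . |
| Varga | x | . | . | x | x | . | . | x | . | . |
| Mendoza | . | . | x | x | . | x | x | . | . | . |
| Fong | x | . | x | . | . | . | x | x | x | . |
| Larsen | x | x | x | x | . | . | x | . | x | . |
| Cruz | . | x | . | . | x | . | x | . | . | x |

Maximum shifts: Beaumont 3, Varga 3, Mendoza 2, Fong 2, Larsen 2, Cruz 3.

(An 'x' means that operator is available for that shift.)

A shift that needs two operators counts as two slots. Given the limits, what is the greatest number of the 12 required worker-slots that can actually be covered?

12

Total capacity across all operators is 3+3+2+2+2+3 = 15, and 12 slots are needed, so at most 12 can be filled.
An assignment achieving 12: Mon-AM→Fong+Larsen, Mon-PM→Beaumont, Tue-AM→Mendoza, Tue-PM→Varga, Wed-AM→Beaumont+Varga, Wed-PM→Beaumont, Thu-AM→Mendoza, Thu-PM→Varga, Fri-AM→Fong, Fri-PM→Cruz.
Loads: Beaumont 3/3, Varga 3/3, Mendoza 2/2, Fong 2/2, Larsen 1/2, Cruz 1/3.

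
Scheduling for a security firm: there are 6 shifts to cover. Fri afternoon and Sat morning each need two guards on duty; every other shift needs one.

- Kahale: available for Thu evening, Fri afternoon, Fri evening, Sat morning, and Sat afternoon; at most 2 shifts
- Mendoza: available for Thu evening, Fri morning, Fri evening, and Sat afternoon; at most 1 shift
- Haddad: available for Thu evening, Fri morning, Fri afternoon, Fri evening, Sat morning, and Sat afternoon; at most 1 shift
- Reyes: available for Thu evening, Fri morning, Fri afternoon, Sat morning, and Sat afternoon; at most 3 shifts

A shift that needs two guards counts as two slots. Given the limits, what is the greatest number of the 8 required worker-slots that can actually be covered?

7

Total capacity across all guards is 2+1+1+3 = 7, and 8 slots are needed, so at most 7 can be filled.
An assignment achieving 7: Thu evening→Reyes, Fri morning→Mendoza, Fri afternoon→Kahale+Haddad, Fri evening→Kahale, Sat morning→Reyes, Sat afternoon→Reyes.
Loads: Kahale 2/2, Mendoza 1/1, Haddad 1/1, Reyes 3/3.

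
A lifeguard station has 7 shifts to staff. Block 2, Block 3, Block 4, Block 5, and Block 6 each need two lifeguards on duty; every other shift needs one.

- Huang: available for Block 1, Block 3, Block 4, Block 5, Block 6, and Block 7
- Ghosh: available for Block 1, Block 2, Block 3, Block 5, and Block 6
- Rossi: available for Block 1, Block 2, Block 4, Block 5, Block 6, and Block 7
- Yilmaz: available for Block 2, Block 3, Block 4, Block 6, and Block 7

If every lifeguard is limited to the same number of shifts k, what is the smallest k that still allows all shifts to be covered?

With 4 lifeguards and 12 worker-slots to fill, someone must work at least ⌈12/4⌉ = 3 shifts, so k ≥ 3.
k = 3 works: Block 1→Huang, Block 2→Ghosh+Rossi, Block 3→Huang+Ghosh, Block 4→Huang+Yilmaz, Block 5→Ghosh+Rossi, Block 6→Rossi+Yilmaz, Block 7→Yilmaz.
Loads: Huang 3, Ghosh 3, Rossi 3, Yilmaz 3 — all ≤ 3.

3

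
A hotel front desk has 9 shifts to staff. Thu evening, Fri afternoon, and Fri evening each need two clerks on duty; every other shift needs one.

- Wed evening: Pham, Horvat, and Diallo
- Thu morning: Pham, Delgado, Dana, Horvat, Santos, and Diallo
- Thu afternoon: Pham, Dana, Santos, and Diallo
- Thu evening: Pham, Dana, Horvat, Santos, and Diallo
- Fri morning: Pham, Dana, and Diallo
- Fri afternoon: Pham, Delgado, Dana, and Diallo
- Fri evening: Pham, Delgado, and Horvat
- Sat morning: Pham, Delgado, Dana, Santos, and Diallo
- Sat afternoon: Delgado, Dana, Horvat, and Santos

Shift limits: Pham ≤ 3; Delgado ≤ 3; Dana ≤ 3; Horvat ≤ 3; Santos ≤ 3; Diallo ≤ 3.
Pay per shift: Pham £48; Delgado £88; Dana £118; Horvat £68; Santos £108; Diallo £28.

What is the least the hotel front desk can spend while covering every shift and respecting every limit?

Picking the cheapest available clerk for each shift independently would cost £476, but that ignores the shift limits.
An optimal schedule: Wed evening→Diallo, Thu morning→Delgado, Thu afternoon→Diallo, Thu evening→Pham+Horvat, Fri morning→Diallo, Fri afternoon→Pham+Delgado, Fri evening→Pham+Horvat, Sat morning→Delgado, Sat afternoon→Horvat.
Total: 28 + 88 + 28 + 48 + 68 + 28 + 48 + 88 + 48 + 68 + 88 + 68 = £696.

£696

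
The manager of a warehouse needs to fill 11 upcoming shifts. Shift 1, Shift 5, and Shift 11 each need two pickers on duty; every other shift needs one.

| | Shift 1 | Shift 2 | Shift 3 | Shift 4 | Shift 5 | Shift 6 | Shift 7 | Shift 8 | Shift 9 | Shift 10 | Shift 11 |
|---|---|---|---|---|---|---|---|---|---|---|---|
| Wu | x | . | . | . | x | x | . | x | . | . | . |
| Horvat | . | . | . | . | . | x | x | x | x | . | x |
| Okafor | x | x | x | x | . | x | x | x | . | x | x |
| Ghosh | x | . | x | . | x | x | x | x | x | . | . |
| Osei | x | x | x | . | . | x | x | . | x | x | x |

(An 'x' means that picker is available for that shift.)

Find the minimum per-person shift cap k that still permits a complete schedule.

With 5 pickers and 14 worker-slots to fill, someone must work at least ⌈14/5⌉ = 3 shifts, so k ≥ 3.
k = 3 works: Shift 1→Ghosh+Osei, Shift 2→Okafor, Shift 3→Ghosh, Shift 4→Okafor, Shift 5→Wu+Ghosh, Shift 6→Wu, Shift 7→Horvat, Shift 8→Wu, Shift 9→Horvat, Shift 10→Okafor, Shift 11→Horvat+Osei.
Loads: Wu 3, Horvat 3, Okafor 3, Ghosh 3, Osei 2 — all ≤ 3.

3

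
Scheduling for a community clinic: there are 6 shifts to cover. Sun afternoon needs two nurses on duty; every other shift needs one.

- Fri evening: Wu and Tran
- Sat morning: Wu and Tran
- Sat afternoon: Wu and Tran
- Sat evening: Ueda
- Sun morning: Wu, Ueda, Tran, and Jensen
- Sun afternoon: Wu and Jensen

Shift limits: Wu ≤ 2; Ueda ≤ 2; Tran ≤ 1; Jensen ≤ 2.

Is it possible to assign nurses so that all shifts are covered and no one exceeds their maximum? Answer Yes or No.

No

Total capacity is 7 and 7 slots are needed, so capacity alone doesn't rule it out.
Shifts {Fri evening, Sat morning, Sat afternoon, Sun afternoon} need 5 worker-slots in total, but the nurses available for any of those shifts (Wu, Tran, and Jensen) can supply at most 4 among them. So no valid schedule exists.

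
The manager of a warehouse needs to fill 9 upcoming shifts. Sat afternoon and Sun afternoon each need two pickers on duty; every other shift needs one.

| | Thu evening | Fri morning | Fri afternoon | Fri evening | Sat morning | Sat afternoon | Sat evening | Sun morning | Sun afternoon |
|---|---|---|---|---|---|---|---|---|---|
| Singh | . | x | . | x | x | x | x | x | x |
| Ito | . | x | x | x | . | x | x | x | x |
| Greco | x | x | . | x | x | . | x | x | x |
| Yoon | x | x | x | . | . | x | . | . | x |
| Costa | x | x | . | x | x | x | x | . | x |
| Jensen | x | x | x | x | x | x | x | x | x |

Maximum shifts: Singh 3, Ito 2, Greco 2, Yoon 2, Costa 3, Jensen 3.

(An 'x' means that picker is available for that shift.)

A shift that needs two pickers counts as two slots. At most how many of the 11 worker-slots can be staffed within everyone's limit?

Total capacity across all pickers is 3+2+2+2+3+3 = 15, and 11 slots are needed, so at most 11 can be filled.
An assignment achieving 11: Thu evening→Greco, Fri morning→Yoon, Fri afternoon→Ito, Fri evening→Singh, Sat morning→Singh, Sat afternoon→Ito+Yoon, Sat evening→Greco, Sun morning→Singh, Sun afternoon→Costa+Jensen.
Loads: Singh 3/3, Ito 2/2, Greco 2/2, Yoon 2/2, Costa 1/3, Jensen 1/3.

11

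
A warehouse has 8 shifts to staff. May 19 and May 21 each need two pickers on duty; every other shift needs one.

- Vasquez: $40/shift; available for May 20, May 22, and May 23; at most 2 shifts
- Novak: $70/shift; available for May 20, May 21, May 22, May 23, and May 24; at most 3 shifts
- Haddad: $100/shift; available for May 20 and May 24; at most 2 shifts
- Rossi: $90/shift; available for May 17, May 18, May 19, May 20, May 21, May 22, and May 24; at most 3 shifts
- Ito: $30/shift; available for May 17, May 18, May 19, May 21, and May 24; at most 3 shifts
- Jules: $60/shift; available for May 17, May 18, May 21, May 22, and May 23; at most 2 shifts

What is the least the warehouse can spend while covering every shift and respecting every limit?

May 19 can only be covered by Rossi and Ito, so that assignment is forced.
Picking the cheapest available picker for each shift independently would cost $420, but that ignores the shift limits.
An optimal schedule: May 17→Ito, May 18→Ito, May 19→Ito+Rossi, May 20→Vasquez, May 21→Jules+Novak, May 22→Jules, May 23→Vasquez, May 24→Novak.
Total: 30 + 30 + 30 + 90 + 40 + 60 + 70 + 60 + 40 + 70 = $520.

$520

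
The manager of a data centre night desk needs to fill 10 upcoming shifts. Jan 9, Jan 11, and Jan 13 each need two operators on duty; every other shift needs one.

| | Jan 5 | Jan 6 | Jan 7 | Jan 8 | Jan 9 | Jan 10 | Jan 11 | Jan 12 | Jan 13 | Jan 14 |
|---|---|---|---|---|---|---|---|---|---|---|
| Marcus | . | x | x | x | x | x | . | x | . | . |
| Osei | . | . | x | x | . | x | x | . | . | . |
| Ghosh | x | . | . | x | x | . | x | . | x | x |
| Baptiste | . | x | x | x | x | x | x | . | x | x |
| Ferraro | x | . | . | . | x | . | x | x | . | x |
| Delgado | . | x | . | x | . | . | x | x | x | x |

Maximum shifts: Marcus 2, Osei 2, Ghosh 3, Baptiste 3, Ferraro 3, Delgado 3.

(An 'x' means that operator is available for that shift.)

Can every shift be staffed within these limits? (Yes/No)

Yes

One valid schedule: Jan 5→Ghosh, Jan 6→Marcus, Jan 7→Marcus, Jan 8→Osei, Jan 9→Baptiste+Ferraro, Jan 10→Osei, Jan 11→Baptiste+Ferraro, Jan 12→Ferraro, Jan 13→Ghosh+Baptiste, Jan 14→Ghosh.
Loads: Marcus 2/2, Osei 2/2, Ghosh 3/3, Baptiste 3/3, Ferraro 3/3, Delgado 0/3 — all within limits.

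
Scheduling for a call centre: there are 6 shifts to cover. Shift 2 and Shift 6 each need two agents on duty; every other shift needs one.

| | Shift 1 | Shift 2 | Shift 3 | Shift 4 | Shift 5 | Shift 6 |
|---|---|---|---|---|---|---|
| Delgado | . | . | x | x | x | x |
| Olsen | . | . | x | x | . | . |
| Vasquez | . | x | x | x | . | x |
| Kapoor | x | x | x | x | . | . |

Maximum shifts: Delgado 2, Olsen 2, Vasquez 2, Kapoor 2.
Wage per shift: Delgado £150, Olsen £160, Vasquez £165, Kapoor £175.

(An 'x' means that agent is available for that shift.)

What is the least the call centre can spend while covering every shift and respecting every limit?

Shift 1 can only be covered by Kapoor, so that assignment is forced.
Shift 2 can only be covered by Vasquez and Kapoor, so that assignment is forced.
Shift 5 can only be covered by Delgado, so that assignment is forced.
Picking the cheapest available agent for each shift independently would cost £1280, but that ignores the shift limits.
An optimal schedule: Shift 1→Kapoor, Shift 2→Vasquez+Kapoor, Shift 3→Olsen, Shift 4→Olsen, Shift 5→Delgado, Shift 6→Delgado+Vasquez.
Total: 175 + 165 + 175 + 160 + 160 + 150 + 150 + 165 = £1300.

£1300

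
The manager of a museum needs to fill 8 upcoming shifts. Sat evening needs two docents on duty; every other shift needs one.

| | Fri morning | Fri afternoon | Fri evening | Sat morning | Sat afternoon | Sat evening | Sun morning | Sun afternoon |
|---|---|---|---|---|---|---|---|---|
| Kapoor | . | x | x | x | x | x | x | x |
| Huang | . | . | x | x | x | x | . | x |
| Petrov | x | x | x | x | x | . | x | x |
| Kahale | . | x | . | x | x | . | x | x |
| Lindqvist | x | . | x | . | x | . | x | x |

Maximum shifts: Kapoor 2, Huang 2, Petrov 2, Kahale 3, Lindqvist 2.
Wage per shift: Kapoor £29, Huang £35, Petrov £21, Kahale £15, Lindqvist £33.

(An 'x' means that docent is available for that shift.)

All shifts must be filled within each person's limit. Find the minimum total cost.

Sat evening can only be covered by Kapoor and Huang, so that assignment is forced.
Picking the cheapest available docent for each shift independently would cost £181, but that ignores the shift limits.
An optimal schedule: Fri morning→Petrov, Fri afternoon→Kahale, Fri evening→Petrov, Sat morning→Kahale, Sat afternoon→Kapoor, Sat evening→Kapoor+Huang, Sun morning→Kahale, Sun afternoon→Lindqvist.
Total: 21 + 15 + 21 + 15 + 29 + 29 + 35 + 15 + 33 = £213.

£213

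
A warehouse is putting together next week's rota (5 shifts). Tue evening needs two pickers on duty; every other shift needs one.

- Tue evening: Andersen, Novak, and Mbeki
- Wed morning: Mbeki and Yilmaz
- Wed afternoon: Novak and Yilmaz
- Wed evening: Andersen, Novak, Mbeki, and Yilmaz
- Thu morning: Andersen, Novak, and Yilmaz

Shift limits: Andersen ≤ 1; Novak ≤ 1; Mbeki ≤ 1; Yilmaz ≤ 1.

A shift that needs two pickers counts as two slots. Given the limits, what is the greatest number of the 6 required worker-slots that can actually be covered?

4

Total capacity across all pickers is 1+1+1+1 = 4, and 6 slots are needed, so at most 4 can be filled.
An assignment achieving 4: Tue evening→Andersen, Wed morning→Mbeki, Wed afternoon→Novak, Thu morning→Yilmaz.
Loads: Andersen 1/1, Novak 1/1, Mbeki 1/1, Yilmaz 1/1.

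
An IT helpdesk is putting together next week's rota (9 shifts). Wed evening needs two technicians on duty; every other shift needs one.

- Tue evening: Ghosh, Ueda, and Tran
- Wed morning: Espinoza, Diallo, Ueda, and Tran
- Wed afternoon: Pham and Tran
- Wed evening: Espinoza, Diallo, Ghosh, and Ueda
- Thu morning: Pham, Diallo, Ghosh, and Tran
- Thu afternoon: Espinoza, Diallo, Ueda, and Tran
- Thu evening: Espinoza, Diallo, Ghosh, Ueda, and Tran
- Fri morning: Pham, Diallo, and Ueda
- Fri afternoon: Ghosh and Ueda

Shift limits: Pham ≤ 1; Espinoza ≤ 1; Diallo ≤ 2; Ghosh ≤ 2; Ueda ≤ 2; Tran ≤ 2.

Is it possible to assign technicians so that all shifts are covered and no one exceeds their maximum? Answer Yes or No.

One valid schedule: Tue evening→Ghosh, Wed morning→Espinoza, Wed afternoon→Pham, Wed evening→Diallo+Ueda, Thu morning→Tran, Thu afternoon→Ueda, Thu evening→Tran, Fri morning→Diallo, Fri afternoon→Ghosh.
Loads: Pham 1/1, Espinoza 1/1, Diallo 2/2, Ghosh 2/2, Ueda 2/2, Tran 2/2 — all within limits.

Yes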